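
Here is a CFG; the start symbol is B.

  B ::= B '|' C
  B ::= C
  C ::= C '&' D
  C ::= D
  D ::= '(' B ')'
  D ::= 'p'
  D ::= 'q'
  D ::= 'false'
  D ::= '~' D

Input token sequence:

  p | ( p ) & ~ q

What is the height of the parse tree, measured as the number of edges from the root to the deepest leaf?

7

[B [B [C [D p]]] | [C [C [D ( [B [C [D p]]] )]] & [D ~ [D q]]]]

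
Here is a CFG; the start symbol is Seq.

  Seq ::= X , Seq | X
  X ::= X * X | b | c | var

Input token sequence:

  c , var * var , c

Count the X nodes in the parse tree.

[Seq [X c] , [Seq [X [X var] * [X var]] , [Seq [X c]]]]

5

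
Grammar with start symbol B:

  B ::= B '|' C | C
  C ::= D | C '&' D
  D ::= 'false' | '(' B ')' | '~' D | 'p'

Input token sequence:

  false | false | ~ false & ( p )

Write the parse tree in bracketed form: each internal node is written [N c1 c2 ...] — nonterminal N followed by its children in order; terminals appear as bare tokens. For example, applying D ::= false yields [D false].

B
B | C
B | C | C
C | C | C
D | C | C
false | C | C
false | D | C
false | false | C
false | false | C & D
false | false | D & D
false | false | ~ D & D
false | false | ~ false & D
false | false | ~ false & ( B )
false | false | ~ false & ( C )
false | false | ~ false & ( D )
false | false | ~ false & ( p )

[B [B [B [C [D false]]] | [C [D false]]] | [C [C [D ~ [D false]]] & [D ( [B [C [D p]]] )]]]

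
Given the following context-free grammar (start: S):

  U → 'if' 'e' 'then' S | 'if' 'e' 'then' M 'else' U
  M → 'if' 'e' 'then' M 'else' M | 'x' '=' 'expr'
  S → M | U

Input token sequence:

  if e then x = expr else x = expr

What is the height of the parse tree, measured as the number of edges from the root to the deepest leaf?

[S [M if e then [M x = expr] else [M x = expr]]]

3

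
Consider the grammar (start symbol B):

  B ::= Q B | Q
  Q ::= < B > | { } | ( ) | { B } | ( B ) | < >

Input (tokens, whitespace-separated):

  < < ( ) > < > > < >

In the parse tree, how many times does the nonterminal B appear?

[B [Q < [B [Q < [B [Q ( )]] >] [B [Q < >]]] >] [B [Q < >]]]

5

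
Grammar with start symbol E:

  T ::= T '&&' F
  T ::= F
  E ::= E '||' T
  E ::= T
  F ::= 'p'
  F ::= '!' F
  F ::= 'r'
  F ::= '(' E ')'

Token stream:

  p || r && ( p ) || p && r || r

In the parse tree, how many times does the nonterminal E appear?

[E [E [E [E [T [F p]]] || [T [T [F r]] && [F ( [E [T [F p]]] )]]] || [T [T [F p]] && [F r]]] || [T [F r]]]

5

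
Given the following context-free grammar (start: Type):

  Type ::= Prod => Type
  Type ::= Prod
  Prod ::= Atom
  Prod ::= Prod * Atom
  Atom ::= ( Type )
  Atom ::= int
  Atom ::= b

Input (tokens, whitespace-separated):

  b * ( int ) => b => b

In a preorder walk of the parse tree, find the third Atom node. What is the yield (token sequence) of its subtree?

int

[Type [Prod [Prod [Atom b]] * [Atom ( [Type [Prod [Atom int]]] )]] => [Type [Prod [Atom b]] => [Type [Prod [Atom b]]]]]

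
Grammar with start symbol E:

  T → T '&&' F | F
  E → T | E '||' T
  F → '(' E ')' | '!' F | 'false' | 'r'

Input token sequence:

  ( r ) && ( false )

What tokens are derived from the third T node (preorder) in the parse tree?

[E [T [T [F ( [E [T [F r]]] )]] && [F ( [E [T [F false]]] )]]]

r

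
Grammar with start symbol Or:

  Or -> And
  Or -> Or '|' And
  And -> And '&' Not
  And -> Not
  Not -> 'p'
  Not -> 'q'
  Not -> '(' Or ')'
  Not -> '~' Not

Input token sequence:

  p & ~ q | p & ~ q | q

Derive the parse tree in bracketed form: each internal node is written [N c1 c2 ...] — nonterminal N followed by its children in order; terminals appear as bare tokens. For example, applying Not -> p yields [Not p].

[Or [Or [Or [And [And [Not p]] & [Not ~ [Not q]]]] | [And [And [Not p]] & [Not ~ [Not q]]]] | [And [Not q]]]

Or
Or | And
Or | And | And
And | And | And
And & Not | And | And
Not & Not | And | And
p & Not | And | And
p & ~ Not | And | And
p & ~ q | And | And
p & ~ q | And & Not | And
p & ~ q | Not & Not | And
p & ~ q | p & Not | And
p & ~ q | p & ~ Not | And
p & ~ q | p & ~ q | And
p & ~ q | p & ~ q | Not
p & ~ q | p & ~ q | q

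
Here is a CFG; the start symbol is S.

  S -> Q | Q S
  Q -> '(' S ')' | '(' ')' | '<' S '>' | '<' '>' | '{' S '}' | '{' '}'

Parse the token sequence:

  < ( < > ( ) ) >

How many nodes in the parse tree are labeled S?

4

[S [Q < [S [Q ( [S [Q < >] [S [Q ( )]]] )]] >]]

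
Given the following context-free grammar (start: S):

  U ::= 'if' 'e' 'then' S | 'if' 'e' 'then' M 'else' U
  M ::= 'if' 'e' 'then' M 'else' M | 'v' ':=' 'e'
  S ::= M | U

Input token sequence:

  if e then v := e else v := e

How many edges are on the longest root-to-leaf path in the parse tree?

[S [M if e then [M v := e] else [M v := e]]]

3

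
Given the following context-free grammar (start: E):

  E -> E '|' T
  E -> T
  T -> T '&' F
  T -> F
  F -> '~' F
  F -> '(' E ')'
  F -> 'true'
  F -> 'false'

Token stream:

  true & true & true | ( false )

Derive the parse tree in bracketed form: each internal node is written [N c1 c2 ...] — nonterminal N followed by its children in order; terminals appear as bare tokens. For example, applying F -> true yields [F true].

[E [E [T [T [T [F true]] & [F true]] & [F true]]] | [T [F ( [E [T [F false]]] )]]]

E
E | T
T | T
T & F | T
T & F & F | T
F & F & F | T
true & F & F | T
true & true & F | T
true & true & true | T
true & true & true | F
true & true & true | ( E )
true & true & true | ( T )
true & true & true | ( F )
true & true & true | ( false )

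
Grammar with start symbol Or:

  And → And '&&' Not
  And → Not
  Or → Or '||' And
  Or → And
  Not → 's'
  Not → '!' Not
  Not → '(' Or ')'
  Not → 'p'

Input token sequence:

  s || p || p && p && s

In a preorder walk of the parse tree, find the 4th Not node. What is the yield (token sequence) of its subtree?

[Or [Or [Or [And [Not s]]] || [And [Not p]]] || [And [And [And [Not p]] && [Not p]] && [Not s]]]

p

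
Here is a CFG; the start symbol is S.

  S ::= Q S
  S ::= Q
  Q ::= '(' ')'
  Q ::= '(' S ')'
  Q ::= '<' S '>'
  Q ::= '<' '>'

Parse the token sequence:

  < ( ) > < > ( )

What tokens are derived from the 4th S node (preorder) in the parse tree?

( )

[S [Q < [S [Q ( )]] >] [S [Q < >] [S [Q ( )]]]]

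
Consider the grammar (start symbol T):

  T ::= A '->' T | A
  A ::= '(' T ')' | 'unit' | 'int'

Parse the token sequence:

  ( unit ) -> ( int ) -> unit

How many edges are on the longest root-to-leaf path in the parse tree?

5

[T [A ( [T [A unit]] )] -> [T [A ( [T [A int]] )] -> [T [A unit]]]]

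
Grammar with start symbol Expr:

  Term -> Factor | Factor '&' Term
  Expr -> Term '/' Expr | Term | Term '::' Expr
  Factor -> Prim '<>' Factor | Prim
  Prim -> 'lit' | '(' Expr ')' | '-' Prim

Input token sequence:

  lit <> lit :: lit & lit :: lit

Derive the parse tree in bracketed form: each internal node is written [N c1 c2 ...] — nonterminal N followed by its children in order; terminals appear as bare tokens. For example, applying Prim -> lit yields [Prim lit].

[Expr [Term [Factor [Prim lit] <> [Factor [Prim lit]]]] :: [Expr [Term [Factor [Prim lit]] & [Term [Factor [Prim lit]]]] :: [Expr [Term [Factor [Prim lit]]]]]]

Expr
Term :: Expr
Factor :: Expr
Prim <> Factor :: Expr
lit <> Factor :: Expr
lit <> Prim :: Expr
lit <> lit :: Expr
lit <> lit :: Term :: Expr
lit <> lit :: Factor & Term :: Expr
lit <> lit :: Prim & Term :: Expr
lit <> lit :: lit & Term :: Expr
lit <> lit :: lit & Factor :: Expr
lit <> lit :: lit & Prim :: Expr
lit <> lit :: lit & lit :: Expr
lit <> lit :: lit & lit :: Term
lit <> lit :: lit & lit :: Factor
lit <> lit :: lit & lit :: Prim
lit <> lit :: lit & lit :: lit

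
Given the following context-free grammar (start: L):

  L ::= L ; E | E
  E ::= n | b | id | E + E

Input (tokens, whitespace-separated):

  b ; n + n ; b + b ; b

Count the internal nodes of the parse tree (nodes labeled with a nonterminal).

12

[L [L [L [L [E b]] ; [E [E n] + [E n]]] ; [E [E b] + [E b]]] ; [E b]]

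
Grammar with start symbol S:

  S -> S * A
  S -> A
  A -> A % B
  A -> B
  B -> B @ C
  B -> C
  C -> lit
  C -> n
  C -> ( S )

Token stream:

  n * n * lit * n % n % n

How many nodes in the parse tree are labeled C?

6

[S [S [S [S [A [B [C n]]]] * [A [B [C n]]]] * [A [B [C lit]]]] * [A [A [A [B [C n]]] % [B [C n]]] % [B [C n]]]]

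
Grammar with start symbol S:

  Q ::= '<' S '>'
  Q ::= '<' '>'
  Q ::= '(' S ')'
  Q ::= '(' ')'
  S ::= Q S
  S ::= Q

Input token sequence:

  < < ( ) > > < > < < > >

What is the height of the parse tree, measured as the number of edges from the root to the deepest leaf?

6

[S [Q < [S [Q < [S [Q ( )]] >]] >] [S [Q < >] [S [Q < [S [Q < >]] >]]]]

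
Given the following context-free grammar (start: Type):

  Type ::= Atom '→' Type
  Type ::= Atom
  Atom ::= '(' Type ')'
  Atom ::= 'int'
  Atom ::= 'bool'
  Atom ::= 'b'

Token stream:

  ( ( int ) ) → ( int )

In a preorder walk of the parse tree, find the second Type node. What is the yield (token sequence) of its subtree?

( int )

[Type [Atom ( [Type [Atom ( [Type [Atom int]] )]] )] → [Type [Atom ( [Type [Atom int]] )]]]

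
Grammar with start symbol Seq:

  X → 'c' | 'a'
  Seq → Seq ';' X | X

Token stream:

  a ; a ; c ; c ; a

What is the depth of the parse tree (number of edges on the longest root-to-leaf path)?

[Seq [Seq [Seq [Seq [Seq [X a]] ; [X a]] ; [X c]] ; [X c]] ; [X a]]

6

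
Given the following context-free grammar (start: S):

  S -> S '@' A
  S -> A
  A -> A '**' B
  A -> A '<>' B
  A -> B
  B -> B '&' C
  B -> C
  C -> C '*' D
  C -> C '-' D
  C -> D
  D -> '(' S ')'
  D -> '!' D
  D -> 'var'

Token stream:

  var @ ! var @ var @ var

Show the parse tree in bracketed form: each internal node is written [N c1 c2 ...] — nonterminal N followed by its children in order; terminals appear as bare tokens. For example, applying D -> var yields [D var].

[S [S [S [S [A [B [C [D var]]]]] @ [A [B [C [D ! [D var]]]]]] @ [A [B [C [D var]]]]] @ [A [B [C [D var]]]]]

S
S @ A
S @ A @ A
S @ A @ A @ A
A @ A @ A @ A
B @ A @ A @ A
C @ A @ A @ A
D @ A @ A @ A
var @ A @ A @ A
var @ B @ A @ A
var @ C @ A @ A
var @ D @ A @ A
var @ ! D @ A @ A
var @ ! var @ A @ A
var @ ! var @ B @ A
var @ ! var @ C @ A
var @ ! var @ D @ A
var @ ! var @ var @ A
var @ ! var @ var @ B
var @ ! var @ var @ C
var @ ! var @ var @ D
var @ ! var @ var @ var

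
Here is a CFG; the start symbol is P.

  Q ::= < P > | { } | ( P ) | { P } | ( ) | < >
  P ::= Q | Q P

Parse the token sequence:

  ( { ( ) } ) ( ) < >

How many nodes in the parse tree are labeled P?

5

[P [Q ( [P [Q { [P [Q ( )]] }]] )] [P [Q ( )] [P [Q < >]]]]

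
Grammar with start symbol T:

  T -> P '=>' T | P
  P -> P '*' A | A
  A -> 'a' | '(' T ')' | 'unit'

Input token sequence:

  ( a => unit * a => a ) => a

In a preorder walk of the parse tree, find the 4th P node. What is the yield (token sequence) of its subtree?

[T [P [A ( [T [P [A a]] => [T [P [P [A unit]] * [A a]] => [T [P [A a]]]]] )]] => [T [P [A a]]]]

unit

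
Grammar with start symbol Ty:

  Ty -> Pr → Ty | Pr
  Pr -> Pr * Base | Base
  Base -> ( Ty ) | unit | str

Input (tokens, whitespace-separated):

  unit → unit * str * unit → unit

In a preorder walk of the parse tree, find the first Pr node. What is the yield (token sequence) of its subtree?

unit

[Ty [Pr [Base unit]] → [Ty [Pr [Pr [Pr [Base unit]] * [Base str]] * [Base unit]] → [Ty [Pr [Base unit]]]]]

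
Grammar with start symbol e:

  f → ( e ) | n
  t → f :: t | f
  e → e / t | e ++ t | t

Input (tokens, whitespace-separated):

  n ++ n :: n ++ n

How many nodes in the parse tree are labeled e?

3

[e [e [e [t [f n]]] ++ [t [f n] :: [t [f n]]]] ++ [t [f n]]]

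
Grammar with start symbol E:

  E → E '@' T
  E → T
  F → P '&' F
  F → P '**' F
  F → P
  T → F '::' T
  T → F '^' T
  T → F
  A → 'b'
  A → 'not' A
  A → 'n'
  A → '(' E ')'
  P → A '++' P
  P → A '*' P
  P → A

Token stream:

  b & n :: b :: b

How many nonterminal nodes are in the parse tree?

16

[E [T [F [P [A b]] & [F [P [A n]]]] :: [T [F [P [A b]]] :: [T [F [P [A b]]]]]]]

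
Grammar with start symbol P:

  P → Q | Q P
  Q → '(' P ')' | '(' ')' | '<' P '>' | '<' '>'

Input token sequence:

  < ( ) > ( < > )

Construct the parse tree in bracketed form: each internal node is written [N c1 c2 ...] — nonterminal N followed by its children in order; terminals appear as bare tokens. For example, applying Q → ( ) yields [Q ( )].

P
Q P
< P > P
< Q > P
< ( ) > P
< ( ) > Q
< ( ) > ( P )
< ( ) > ( Q )
< ( ) > ( < > )

[P [Q < [P [Q ( )]] >] [P [Q ( [P [Q < >]] )]]]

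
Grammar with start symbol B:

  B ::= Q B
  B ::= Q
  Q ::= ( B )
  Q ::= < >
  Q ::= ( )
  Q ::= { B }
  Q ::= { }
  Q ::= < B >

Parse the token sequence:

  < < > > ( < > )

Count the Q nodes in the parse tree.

[B [Q < [B [Q < >]] >] [B [Q ( [B [Q < >]] )]]]

4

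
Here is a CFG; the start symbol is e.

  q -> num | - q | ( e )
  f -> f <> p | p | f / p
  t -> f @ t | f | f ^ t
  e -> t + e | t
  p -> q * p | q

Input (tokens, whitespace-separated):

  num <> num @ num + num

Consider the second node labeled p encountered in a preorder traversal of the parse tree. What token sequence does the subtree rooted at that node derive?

[e [t [f [f [p [q num]]] <> [p [q num]]] @ [t [f [p [q num]]]]] + [e [t [f [p [q num]]]]]]

num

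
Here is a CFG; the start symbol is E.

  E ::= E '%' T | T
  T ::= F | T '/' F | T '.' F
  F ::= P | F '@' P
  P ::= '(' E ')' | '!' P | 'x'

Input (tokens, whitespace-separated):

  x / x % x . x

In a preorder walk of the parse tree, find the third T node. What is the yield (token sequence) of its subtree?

[E [E [T [T [F [P x]]] / [F [P x]]]] % [T [T [F [P x]]] . [F [P x]]]]

x . x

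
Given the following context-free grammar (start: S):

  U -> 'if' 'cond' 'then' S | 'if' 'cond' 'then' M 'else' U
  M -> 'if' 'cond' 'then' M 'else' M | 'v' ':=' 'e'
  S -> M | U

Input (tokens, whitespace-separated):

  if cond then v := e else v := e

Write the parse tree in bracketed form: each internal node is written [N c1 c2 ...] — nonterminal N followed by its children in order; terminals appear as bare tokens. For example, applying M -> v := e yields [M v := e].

[S [M if cond then [M v := e] else [M v := e]]]

S
M
if cond then M else M
if cond then v := e else M
if cond then v := e else v := e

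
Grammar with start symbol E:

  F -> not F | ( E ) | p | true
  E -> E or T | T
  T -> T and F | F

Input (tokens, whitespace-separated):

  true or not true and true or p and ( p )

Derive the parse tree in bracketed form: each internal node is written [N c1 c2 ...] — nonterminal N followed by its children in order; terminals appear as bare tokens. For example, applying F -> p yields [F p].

[E [E [E [T [F true]]] or [T [T [F not [F true]]] and [F true]]] or [T [T [F p]] and [F ( [E [T [F p]]] )]]]

E
E or T
E or T or T
T or T or T
F or T or T
true or T or T
true or T and F or T
true or F and F or T
true or not F and F or T
true or not true and F or T
true or not true and true or T
true or not true and true or T and F
true or not true and true or F and F
true or not true and true or p and F
true or not true and true or p and ( E )
true or not true and true or p and ( T )
true or not true and true or p and ( F )
true or not true and true or p and ( p )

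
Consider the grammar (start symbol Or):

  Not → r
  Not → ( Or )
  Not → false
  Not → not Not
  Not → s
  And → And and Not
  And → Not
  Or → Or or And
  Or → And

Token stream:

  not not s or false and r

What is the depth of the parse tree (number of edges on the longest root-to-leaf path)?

6

[Or [Or [And [Not not [Not not [Not s]]]]] or [And [And [Not false]] and [Not r]]]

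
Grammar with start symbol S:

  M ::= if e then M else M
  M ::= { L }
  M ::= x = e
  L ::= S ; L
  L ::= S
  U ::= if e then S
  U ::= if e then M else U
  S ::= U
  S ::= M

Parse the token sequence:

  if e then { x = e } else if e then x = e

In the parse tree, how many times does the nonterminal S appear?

[S [U if e then [M { [L [S [M x = e]]] }] else [U if e then [S [M x = e]]]]]

3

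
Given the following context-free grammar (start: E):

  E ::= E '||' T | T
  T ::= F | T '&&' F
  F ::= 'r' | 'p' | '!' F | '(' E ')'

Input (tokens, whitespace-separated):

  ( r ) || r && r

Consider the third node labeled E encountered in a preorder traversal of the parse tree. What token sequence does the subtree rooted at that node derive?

r

[E [E [T [F ( [E [T [F r]]] )]]] || [T [T [F r]] && [F r]]]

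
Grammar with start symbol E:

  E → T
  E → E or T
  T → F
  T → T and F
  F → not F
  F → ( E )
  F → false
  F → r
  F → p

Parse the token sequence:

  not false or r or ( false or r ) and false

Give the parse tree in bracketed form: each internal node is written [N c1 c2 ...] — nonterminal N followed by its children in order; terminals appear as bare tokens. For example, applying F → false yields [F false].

[E [E [E [T [F not [F false]]]] or [T [F r]]] or [T [T [F ( [E [E [T [F false]]] or [T [F r]]] )]] and [F false]]]

E
E or T
E or T or T
T or T or T
F or T or T
not F or T or T
not false or T or T
not false or F or T
not false or r or T
not false or r or T and F
not false or r or F and F
not false or r or ( E ) and F
not false or r or ( E or T ) and F
not false or r or ( T or T ) and F
not false or r or ( F or T ) and F
not false or r or ( false or T ) and F
not false or r or ( false or F ) and F
not false or r or ( false or r ) and F
not false or r or ( false or r ) and false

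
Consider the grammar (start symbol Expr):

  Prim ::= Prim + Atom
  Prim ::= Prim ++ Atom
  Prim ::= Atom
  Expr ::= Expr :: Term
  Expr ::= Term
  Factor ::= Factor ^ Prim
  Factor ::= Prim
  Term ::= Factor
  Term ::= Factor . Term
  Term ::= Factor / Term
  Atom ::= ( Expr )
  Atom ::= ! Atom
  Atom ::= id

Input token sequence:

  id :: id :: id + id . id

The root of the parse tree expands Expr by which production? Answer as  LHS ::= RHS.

[Expr [Expr [Expr [Term [Factor [Prim [Atom id]]]]] :: [Term [Factor [Prim [Atom id]]]]] :: [Term [Factor [Prim [Prim [Atom id]] + [Atom id]]] . [Term [Factor [Prim [Atom id]]]]]]

Expr ::= Expr :: Term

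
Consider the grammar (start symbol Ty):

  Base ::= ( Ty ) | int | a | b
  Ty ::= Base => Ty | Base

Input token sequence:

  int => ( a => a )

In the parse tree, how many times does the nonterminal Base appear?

[Ty [Base int] => [Ty [Base ( [Ty [Base a] => [Ty [Base a]]] )]]]

4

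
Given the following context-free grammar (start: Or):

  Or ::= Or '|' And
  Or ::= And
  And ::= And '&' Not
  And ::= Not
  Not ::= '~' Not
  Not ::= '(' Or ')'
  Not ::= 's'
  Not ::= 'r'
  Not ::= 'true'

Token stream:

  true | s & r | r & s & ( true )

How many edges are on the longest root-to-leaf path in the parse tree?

[Or [Or [Or [And [Not true]]] | [And [And [Not s]] & [Not r]]] | [And [And [And [Not r]] & [Not s]] & [Not ( [Or [And [Not true]]] )]]]

6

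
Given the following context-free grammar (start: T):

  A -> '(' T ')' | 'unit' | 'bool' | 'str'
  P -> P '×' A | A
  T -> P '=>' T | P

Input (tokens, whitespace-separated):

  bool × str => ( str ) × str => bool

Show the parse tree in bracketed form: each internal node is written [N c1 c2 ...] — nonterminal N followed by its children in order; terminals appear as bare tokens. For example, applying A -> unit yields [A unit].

[T [P [P [A bool]] × [A str]] => [T [P [P [A ( [T [P [A str]]] )]] × [A str]] => [T [P [A bool]]]]]

T
P => T
P × A => T
A × A => T
bool × A => T
bool × str => T
bool × str => P => T
bool × str => P × A => T
bool × str => A × A => T
bool × str => ( T ) × A => T
bool × str => ( P ) × A => T
bool × str => ( A ) × A => T
bool × str => ( str ) × A => T
bool × str => ( str ) × str => T
bool × str => ( str ) × str => P
bool × str => ( str ) × str => A
bool × str => ( str ) × str => bool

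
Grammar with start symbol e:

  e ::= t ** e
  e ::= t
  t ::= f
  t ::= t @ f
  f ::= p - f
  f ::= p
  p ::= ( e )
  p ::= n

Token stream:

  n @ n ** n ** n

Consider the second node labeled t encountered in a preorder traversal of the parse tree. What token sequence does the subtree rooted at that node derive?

[e [t [t [f [p n]]] @ [f [p n]]] ** [e [t [f [p n]]] ** [e [t [f [p n]]]]]]

n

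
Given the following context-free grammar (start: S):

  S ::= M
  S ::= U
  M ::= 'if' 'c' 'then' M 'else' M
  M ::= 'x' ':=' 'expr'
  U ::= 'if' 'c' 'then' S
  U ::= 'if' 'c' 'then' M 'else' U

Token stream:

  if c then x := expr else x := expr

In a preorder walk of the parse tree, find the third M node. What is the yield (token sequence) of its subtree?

x := expr

[S [M if c then [M x := expr] else [M x := expr]]]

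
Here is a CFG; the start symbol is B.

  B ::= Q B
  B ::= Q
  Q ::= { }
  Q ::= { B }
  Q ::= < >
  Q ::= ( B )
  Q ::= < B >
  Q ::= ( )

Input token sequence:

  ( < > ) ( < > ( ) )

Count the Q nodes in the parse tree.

[B [Q ( [B [Q < >]] )] [B [Q ( [B [Q < >] [B [Q ( )]]] )]]]

5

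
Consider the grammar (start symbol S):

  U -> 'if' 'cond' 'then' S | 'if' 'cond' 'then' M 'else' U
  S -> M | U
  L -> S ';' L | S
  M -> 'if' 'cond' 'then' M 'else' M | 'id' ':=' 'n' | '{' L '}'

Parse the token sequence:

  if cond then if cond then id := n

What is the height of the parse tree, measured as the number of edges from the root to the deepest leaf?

[S [U if cond then [S [U if cond then [S [M id := n]]]]]]

6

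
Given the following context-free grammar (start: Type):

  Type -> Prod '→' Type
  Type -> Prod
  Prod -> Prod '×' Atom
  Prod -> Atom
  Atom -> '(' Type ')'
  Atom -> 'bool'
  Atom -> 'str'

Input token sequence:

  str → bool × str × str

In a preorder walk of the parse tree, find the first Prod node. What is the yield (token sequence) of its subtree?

[Type [Prod [Atom str]] → [Type [Prod [Prod [Prod [Atom bool]] × [Atom str]] × [Atom str]]]]

str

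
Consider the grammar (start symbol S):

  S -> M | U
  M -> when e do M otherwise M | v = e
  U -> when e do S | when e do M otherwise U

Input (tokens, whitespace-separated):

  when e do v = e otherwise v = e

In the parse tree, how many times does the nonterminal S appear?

1

[S [M when e do [M v = e] otherwise [M v = e]]]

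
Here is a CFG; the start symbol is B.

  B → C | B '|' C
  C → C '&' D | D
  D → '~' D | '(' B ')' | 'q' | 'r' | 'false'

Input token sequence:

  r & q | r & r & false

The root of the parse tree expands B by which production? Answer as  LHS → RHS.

[B [B [C [C [D r]] & [D q]]] | [C [C [C [D r]] & [D r]] & [D false]]]

B → B '|' C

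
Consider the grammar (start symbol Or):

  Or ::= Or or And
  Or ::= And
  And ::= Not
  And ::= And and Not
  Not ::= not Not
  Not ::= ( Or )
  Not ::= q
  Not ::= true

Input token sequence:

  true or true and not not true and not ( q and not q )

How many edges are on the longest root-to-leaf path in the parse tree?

[Or [Or [And [Not true]]] or [And [And [And [Not true]] and [Not not [Not not [Not true]]]] and [Not not [Not ( [Or [And [And [Not q]] and [Not not [Not q]]]] )]]]]

8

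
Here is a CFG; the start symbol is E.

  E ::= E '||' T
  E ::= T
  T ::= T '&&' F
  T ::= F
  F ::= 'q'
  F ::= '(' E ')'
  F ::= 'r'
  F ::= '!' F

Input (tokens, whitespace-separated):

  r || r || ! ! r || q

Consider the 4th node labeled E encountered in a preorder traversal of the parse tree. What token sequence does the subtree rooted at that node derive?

[E [E [E [E [T [F r]]] || [T [F r]]] || [T [F ! [F ! [F r]]]]] || [T [F q]]]

r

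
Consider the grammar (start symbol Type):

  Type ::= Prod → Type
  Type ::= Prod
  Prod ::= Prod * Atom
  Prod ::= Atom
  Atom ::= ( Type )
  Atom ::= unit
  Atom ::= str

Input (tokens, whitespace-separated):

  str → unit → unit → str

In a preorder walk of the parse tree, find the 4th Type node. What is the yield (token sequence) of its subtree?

str

[Type [Prod [Atom str]] → [Type [Prod [Atom unit]] → [Type [Prod [Atom unit]] → [Type [Prod [Atom str]]]]]]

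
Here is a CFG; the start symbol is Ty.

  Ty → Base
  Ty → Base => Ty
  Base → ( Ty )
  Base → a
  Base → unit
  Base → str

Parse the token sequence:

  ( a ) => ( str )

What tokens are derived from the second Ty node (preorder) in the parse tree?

[Ty [Base ( [Ty [Base a]] )] => [Ty [Base ( [Ty [Base str]] )]]]

a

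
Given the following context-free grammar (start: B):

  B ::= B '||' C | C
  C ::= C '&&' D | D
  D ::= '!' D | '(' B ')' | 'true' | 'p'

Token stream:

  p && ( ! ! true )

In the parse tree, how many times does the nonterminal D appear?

5

[B [C [C [D p]] && [D ( [B [C [D ! [D ! [D true]]]]] )]]]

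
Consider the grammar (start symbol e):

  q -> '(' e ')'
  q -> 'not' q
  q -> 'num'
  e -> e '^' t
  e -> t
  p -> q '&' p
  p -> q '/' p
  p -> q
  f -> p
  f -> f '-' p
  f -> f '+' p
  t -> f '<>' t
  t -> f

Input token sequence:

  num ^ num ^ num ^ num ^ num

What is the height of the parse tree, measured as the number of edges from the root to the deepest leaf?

9

[e [e [e [e [e [t [f [p [q num]]]]] ^ [t [f [p [q num]]]]] ^ [t [f [p [q num]]]]] ^ [t [f [p [q num]]]]] ^ [t [f [p [q num]]]]]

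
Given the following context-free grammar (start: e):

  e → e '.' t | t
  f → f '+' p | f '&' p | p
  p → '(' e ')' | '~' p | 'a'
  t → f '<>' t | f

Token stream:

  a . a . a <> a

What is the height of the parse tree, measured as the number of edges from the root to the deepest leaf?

6

[e [e [e [t [f [p a]]]] . [t [f [p a]]]] . [t [f [p a]] <> [t [f [p a]]]]]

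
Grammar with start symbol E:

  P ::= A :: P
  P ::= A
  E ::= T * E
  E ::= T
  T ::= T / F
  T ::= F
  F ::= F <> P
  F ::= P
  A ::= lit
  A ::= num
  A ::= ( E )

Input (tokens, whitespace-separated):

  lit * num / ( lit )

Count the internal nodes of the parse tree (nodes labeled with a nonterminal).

19

[E [T [F [P [A lit]]]] * [E [T [T [F [P [A num]]]] / [F [P [A ( [E [T [F [P [A lit]]]]] )]]]]]]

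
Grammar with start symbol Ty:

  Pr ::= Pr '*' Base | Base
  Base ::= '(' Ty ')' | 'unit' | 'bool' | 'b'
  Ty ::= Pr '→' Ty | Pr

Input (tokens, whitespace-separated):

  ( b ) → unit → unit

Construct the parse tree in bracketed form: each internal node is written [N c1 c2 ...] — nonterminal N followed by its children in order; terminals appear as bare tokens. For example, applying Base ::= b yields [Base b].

[Ty [Pr [Base ( [Ty [Pr [Base b]]] )]] → [Ty [Pr [Base unit]] → [Ty [Pr [Base unit]]]]]

Ty
Pr → Ty
Base → Ty
( Ty ) → Ty
( Pr ) → Ty
( Base ) → Ty
( b ) → Ty
( b ) → Pr → Ty
( b ) → Base → Ty
( b ) → unit → Ty
( b ) → unit → Pr
( b ) → unit → Base
( b ) → unit → unit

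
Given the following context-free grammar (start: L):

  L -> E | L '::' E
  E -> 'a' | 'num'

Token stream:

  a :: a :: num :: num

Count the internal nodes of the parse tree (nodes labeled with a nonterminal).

[L [L [L [L [E a]] :: [E a]] :: [E num]] :: [E num]]

8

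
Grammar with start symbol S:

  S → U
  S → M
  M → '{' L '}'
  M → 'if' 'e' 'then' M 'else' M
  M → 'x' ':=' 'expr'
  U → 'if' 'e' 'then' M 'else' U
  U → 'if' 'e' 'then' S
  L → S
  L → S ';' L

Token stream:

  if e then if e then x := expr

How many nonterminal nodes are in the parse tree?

[S [U if e then [S [U if e then [S [M x := expr]]]]]]

6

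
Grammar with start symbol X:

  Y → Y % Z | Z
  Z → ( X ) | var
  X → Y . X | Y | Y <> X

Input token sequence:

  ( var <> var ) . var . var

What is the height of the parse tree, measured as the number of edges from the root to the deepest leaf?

[X [Y [Z ( [X [Y [Z var]] <> [X [Y [Z var]]]] )]] . [X [Y [Z var]] . [X [Y [Z var]]]]]

7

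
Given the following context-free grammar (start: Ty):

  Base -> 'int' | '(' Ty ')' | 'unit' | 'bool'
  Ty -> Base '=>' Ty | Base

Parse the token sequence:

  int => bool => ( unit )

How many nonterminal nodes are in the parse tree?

[Ty [Base int] => [Ty [Base bool] => [Ty [Base ( [Ty [Base unit]] )]]]]

8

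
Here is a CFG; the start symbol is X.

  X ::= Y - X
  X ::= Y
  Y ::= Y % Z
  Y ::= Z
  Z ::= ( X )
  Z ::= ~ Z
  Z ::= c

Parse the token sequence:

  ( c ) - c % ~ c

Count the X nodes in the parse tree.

3

[X [Y [Z ( [X [Y [Z c]]] )]] - [X [Y [Y [Z c]] % [Z ~ [Z c]]]]]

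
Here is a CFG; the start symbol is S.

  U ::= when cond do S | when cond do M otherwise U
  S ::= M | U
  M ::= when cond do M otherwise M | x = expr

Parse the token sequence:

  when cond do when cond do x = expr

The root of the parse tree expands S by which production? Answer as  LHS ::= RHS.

[S [U when cond do [S [U when cond do [S [M x = expr]]]]]]

S ::= U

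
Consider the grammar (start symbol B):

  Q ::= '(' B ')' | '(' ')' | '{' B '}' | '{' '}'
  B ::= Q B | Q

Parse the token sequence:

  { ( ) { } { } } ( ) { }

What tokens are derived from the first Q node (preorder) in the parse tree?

{ ( ) { } { } }

[B [Q { [B [Q ( )] [B [Q { }] [B [Q { }]]]] }] [B [Q ( )] [B [Q { }]]]]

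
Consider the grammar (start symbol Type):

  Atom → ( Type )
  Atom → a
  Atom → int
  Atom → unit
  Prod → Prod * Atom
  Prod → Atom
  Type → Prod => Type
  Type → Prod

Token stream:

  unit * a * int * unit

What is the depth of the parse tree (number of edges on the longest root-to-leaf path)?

[Type [Prod [Prod [Prod [Prod [Atom unit]] * [Atom a]] * [Atom int]] * [Atom unit]]]

6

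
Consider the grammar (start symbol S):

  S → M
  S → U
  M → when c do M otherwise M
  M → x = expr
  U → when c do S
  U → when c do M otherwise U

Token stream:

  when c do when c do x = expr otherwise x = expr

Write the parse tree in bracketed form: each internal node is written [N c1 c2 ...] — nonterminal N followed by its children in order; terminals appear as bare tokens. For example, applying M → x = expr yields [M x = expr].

S
U
when c do S
when c do M
when c do when c do M otherwise M
when c do when c do x = expr otherwise M
when c do when c do x = expr otherwise x = expr

[S [U when c do [S [M when c do [M x = expr] otherwise [M x = expr]]]]]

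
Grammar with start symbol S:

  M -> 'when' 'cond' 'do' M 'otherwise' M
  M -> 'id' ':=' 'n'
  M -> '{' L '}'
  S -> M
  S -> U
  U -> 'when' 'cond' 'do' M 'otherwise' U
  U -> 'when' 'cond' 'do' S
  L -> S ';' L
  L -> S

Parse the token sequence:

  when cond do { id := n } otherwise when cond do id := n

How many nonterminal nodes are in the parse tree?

9

[S [U when cond do [M { [L [S [M id := n]]] }] otherwise [U when cond do [S [M id := n]]]]]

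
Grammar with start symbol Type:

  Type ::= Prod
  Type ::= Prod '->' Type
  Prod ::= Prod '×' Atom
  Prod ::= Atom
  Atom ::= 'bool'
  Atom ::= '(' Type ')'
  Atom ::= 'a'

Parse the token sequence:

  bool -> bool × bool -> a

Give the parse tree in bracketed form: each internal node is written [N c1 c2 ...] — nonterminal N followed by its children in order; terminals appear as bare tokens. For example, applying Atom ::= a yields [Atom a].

Type
Prod -> Type
Atom -> Type
bool -> Type
bool -> Prod -> Type
bool -> Prod × Atom -> Type
bool -> Atom × Atom -> Type
bool -> bool × Atom -> Type
bool -> bool × bool -> Type
bool -> bool × bool -> Prod
bool -> bool × bool -> Atom
bool -> bool × bool -> a

[Type [Prod [Atom bool]] -> [Type [Prod [Prod [Atom bool]] × [Atom bool]] -> [Type [Prod [Atom a]]]]]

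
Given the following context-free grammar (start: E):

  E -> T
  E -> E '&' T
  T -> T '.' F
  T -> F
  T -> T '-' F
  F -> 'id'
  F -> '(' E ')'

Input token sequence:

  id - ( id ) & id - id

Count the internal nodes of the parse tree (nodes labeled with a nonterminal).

13

[E [E [T [T [F id]] - [F ( [E [T [F id]]] )]]] & [T [T [F id]] - [F id]]]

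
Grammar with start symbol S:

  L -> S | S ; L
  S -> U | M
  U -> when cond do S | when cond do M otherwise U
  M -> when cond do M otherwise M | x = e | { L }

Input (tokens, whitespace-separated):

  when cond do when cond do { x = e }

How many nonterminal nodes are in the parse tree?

9

[S [U when cond do [S [U when cond do [S [M { [L [S [M x = e]]] }]]]]]]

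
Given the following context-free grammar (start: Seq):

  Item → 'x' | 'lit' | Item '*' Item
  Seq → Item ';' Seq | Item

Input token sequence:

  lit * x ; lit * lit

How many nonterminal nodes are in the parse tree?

[Seq [Item [Item lit] * [Item x]] ; [Seq [Item [Item lit] * [Item lit]]]]

8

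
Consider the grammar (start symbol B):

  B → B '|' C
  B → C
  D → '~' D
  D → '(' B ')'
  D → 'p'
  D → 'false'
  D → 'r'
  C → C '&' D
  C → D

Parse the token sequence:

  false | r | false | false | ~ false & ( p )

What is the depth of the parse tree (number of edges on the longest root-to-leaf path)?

[B [B [B [B [B [C [D false]]] | [C [D r]]] | [C [D false]]] | [C [D false]]] | [C [C [D ~ [D false]]] & [D ( [B [C [D p]]] )]]]

7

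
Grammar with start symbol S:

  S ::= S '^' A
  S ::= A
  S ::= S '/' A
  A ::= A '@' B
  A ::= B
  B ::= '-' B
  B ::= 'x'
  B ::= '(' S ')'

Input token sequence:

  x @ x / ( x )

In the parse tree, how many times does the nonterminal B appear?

4

[S [S [A [A [B x]] @ [B x]]] / [A [B ( [S [A [B x]]] )]]]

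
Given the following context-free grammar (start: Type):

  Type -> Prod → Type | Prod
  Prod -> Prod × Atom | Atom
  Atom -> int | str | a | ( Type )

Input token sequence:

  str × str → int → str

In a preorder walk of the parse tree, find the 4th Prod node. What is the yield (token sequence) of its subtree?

str

[Type [Prod [Prod [Atom str]] × [Atom str]] → [Type [Prod [Atom int]] → [Type [Prod [Atom str]]]]]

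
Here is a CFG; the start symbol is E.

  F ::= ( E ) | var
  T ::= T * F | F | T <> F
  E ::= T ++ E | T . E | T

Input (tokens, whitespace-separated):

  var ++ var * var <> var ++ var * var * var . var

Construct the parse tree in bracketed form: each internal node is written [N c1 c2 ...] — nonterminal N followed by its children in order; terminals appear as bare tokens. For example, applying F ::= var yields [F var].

[E [T [F var]] ++ [E [T [T [T [F var]] * [F var]] <> [F var]] ++ [E [T [T [T [F var]] * [F var]] * [F var]] . [E [T [F var]]]]]]

E
T ++ E
F ++ E
var ++ E
var ++ T ++ E
var ++ T <> F ++ E
var ++ T * F <> F ++ E
var ++ F * F <> F ++ E
var ++ var * F <> F ++ E
var ++ var * var <> F ++ E
var ++ var * var <> var ++ E
var ++ var * var <> var ++ T . E
var ++ var * var <> var ++ T * F . E
var ++ var * var <> var ++ T * F * F . E
var ++ var * var <> var ++ F * F * F . E
var ++ var * var <> var ++ var * F * F . E
var ++ var * var <> var ++ var * var * F . E
var ++ var * var <> var ++ var * var * var . E
var ++ var * var <> var ++ var * var * var . T
var ++ var * var <> var ++ var * var * var . F
var ++ var * var <> var ++ var * var * var . var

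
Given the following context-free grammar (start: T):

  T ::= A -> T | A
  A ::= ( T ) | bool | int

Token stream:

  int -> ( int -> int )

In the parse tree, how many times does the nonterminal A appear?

4

[T [A int] -> [T [A ( [T [A int] -> [T [A int]]] )]]]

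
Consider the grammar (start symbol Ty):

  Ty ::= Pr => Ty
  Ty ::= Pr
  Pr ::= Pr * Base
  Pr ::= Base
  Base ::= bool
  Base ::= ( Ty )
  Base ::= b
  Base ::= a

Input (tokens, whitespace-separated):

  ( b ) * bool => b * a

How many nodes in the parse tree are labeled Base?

[Ty [Pr [Pr [Base ( [Ty [Pr [Base b]]] )]] * [Base bool]] => [Ty [Pr [Pr [Base b]] * [Base a]]]]

5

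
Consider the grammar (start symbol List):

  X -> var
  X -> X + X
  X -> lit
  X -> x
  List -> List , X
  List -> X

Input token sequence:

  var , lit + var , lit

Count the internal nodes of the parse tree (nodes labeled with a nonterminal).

[List [List [List [X var]] , [X [X lit] + [X var]]] , [X lit]]

8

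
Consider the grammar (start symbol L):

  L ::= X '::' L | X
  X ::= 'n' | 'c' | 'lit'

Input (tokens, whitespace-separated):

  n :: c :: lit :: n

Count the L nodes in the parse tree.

[L [X n] :: [L [X c] :: [L [X lit] :: [L [X n]]]]]

4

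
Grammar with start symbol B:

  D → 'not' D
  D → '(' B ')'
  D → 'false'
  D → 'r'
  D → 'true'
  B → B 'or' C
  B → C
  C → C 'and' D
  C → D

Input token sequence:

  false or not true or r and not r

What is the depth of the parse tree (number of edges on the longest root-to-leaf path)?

5

[B [B [B [C [D false]]] or [C [D not [D true]]]] or [C [C [D r]] and [D not [D r]]]]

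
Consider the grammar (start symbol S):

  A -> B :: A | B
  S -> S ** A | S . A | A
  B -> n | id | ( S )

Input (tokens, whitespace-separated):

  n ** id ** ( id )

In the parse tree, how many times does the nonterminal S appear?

4

[S [S [S [A [B n]]] ** [A [B id]]] ** [A [B ( [S [A [B id]]] )]]]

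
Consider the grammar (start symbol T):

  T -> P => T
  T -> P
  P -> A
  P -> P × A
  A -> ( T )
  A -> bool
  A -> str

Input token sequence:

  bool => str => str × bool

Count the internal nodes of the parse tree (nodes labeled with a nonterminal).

11

[T [P [A bool]] => [T [P [A str]] => [T [P [P [A str]] × [A bool]]]]]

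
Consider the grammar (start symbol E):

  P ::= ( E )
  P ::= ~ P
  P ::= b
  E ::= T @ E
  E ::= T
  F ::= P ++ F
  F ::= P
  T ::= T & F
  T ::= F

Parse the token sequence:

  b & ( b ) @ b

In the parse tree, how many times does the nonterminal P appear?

[E [T [T [F [P b]]] & [F [P ( [E [T [F [P b]]]] )]]] @ [E [T [F [P b]]]]]

4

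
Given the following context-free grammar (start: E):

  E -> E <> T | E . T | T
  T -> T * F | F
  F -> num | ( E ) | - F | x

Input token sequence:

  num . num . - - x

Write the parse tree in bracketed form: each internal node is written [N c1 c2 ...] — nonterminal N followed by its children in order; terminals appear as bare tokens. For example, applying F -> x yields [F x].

[E [E [E [T [F num]]] . [T [F num]]] . [T [F - [F - [F x]]]]]

E
E . T
E . T . T
T . T . T
F . T . T
num . T . T
num . F . T
num . num . T
num . num . F
num . num . - F
num . num . - - F
num . num . - - x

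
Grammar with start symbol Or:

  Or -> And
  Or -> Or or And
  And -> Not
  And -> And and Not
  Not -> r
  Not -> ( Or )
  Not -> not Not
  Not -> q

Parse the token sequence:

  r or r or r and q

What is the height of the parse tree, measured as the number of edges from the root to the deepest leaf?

[Or [Or [Or [And [Not r]]] or [And [Not r]]] or [And [And [Not r]] and [Not q]]]

5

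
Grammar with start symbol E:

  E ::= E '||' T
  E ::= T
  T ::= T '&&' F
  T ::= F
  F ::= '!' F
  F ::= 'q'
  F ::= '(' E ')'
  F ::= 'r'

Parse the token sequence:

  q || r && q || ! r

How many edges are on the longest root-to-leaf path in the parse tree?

[E [E [E [T [F q]]] || [T [T [F r]] && [F q]]] || [T [F ! [F r]]]]

5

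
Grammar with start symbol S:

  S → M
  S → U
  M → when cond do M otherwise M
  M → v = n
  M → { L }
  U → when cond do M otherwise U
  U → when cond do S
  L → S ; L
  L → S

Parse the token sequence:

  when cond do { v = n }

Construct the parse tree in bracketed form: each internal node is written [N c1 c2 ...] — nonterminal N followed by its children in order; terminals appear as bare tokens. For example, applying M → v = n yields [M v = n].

S
U
when cond do S
when cond do M
when cond do { L }
when cond do { S }
when cond do { M }
when cond do { v = n }

[S [U when cond do [S [M { [L [S [M v = n]]] }]]]]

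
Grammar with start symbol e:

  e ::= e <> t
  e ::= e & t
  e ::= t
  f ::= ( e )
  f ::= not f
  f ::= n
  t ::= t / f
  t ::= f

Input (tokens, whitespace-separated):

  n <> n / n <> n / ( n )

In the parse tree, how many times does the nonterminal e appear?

4

[e [e [e [t [f n]]] <> [t [t [f n]] / [f n]]] <> [t [t [f n]] / [f ( [e [t [f n]]] )]]]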